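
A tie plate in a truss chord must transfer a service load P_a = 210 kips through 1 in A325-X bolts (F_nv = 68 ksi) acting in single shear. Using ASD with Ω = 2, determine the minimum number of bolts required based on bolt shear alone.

8 bolts

A_b = π·1²/4 = 0.7854 in².
Per-bolt allowable strength R_n/Ω = 68 × 0.7854 × 1 / 2 = 26.7 kips.
n ≥ 210 / 26.7 = 7.864 → use 8 bolts.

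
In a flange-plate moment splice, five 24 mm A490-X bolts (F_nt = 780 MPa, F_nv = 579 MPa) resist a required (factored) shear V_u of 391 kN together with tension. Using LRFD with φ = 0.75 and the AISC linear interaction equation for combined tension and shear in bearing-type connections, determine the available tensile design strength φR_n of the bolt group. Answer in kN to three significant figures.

A_b = π·24²/4 = 452.4 mm²; f_rv = 391 × 1000 / (5 × 452.4) = 172.9 MPa.
F'_nt = 1.3 F_nt − (F_nt / φF_nv) f_rv = 1.3·780 − (780/(0.75·579))·172.9 = 703.5 MPa, capped at F_nt → F'_nt = 703.5 MPa.
R_n = F'_nt · A_b · n = 703.5 × 452.4 × 5 / 1000 = 1591 kN.
Design strength φR_n = 0.75 × 1591 = 1190 kN.

1190 kN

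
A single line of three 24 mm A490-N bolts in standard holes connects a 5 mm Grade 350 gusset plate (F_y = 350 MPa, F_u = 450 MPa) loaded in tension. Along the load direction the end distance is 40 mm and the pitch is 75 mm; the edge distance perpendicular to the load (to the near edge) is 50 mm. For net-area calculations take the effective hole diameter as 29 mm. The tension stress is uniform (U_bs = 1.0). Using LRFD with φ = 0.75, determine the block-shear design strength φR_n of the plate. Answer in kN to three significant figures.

Shear plane L_v = 40 + 2·75 = 190 mm; A_gv = 190 × 5 = 950 mm².
A_nv = (190 − 2.5·29) × 5 = 587.5 mm².
A_nt = (50 − 0.5·29) × 5 = 177.5 mm².
0.6 F_u A_nv = 158.6 kN; 0.6 F_y A_gv = 199.5 kN → shear rupture governs the shear term.
R_n = 158.6 + 1.0 × 450 × 177.5 / 1000 = 238.5 kN.
Design strength φR_n = 0.75 × 238.5 = 179 kN.

179 kN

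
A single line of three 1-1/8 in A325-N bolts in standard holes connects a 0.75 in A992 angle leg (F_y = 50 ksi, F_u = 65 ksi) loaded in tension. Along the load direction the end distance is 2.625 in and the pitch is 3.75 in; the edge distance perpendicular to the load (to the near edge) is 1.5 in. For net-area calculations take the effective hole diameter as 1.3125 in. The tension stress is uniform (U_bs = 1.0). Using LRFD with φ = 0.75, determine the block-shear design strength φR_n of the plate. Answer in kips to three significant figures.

181 kips

Shear plane L_v = 2.625 + 2·3.75 = 10.12 in; A_gv = 10.12 × 0.75 = 7.594 in².
A_nv = (10.12 − 2.5·1.3125) × 0.75 = 5.133 in².
A_nt = (1.5 − 0.5·1.3125) × 0.75 = 0.6328 in².
0.6 F_u A_nv = 200.2 kips; 0.6 F_y A_gv = 227.8 kips → shear rupture governs the shear term.
R_n = 200.2 + 1.0 × 65 × 0.6328 = 241.3 kips.
Design strength φR_n = 0.75 × 241.3 = 181 kips.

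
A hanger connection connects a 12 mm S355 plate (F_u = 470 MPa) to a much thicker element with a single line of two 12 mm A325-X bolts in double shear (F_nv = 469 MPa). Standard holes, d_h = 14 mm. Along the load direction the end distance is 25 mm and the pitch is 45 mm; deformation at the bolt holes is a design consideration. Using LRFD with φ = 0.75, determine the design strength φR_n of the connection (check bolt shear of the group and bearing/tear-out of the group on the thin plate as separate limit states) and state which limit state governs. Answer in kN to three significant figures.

159 kN (bolt shear governs)

Bolt shear: A_b = π·12²/4 = 113.1 mm²; R_n = 469 × 113.1 × 2 × 2 / 1000 = 212.2 kN → 0.75 × 212.2 = 159 kN.
Bearing (1.2 l_c t F_u ≤ 2.4 d t F_u): upper limit = 2.4·12·12·470 / 1000 = 162.4 kN.
  Edge l_c = 25 − 14/2 = 18 → r_n = 121.8 kN; interior l_c = 45 − 14 = 31 → r_n = 162.4 kN.
  R_n,bearing = 1·121.8 + 1·162.4 = 284.3 kN → 0.75 × 284.3 = 213 kN.
Bolt shear governs: 159 kN.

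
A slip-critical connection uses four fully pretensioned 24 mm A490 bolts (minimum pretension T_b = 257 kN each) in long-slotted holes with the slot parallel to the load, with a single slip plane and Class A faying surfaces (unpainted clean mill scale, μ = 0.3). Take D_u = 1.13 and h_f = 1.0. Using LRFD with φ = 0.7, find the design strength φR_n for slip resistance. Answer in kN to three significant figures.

R_n = μ · D_u · h_f · T_b · n_s · n_b = 0.3 × 1.13 × 1.0 × 257 × 1 × 4 = 348.5 kN.
Design strength φR_n = 0.7 × 348.5 = 244 kN.

244 kN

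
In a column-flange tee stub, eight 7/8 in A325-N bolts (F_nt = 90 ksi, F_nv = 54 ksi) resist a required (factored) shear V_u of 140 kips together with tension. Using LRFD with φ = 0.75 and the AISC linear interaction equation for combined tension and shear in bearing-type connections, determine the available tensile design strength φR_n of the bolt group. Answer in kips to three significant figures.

189 kips

A_b = π·0.875²/4 = 0.6013 in²; f_rv = 140 / (8 × 0.6013) = 29.1 ksi.
F'_nt = 1.3 F_nt − (F_nt / φF_nv) f_rv = 1.3·90 − (90/(0.75·54))·29.1 = 52.33 ksi, capped at F_nt → F'_nt = 52.33 ksi.
R_n = F'_nt · A_b · n = 52.33 × 0.6013 × 8 = 251.7 kips.
Design strength φR_n = 0.75 × 251.7 = 189 kips.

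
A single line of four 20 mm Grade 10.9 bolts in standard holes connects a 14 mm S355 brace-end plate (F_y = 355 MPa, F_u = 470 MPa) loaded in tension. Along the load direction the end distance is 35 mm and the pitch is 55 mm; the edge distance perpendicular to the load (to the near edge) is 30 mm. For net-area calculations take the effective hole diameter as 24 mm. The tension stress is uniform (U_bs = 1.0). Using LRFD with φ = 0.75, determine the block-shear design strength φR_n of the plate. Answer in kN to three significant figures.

432 kN

Shear plane L_v = 35 + 3·55 = 200 mm; A_gv = 200 × 14 = 2800 mm².
A_nv = (200 − 3.5·24) × 14 = 1624 mm².
A_nt = (30 − 0.5·24) × 14 = 252 mm².
0.6 F_u A_nv = 458 kN; 0.6 F_y A_gv = 596.4 kN → shear rupture governs the shear term.
R_n = 458 + 1.0 × 470 × 252 / 1000 = 576.4 kN.
Design strength φR_n = 0.75 × 576.4 = 432 kN.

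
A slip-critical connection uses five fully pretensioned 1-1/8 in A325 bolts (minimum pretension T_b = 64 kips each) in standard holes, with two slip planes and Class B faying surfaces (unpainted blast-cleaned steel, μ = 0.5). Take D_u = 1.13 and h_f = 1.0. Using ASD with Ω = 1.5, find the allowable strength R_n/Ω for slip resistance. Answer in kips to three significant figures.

241 kips

R_n = μ · D_u · h_f · T_b · n_s · n_b = 0.5 × 1.13 × 1.0 × 64 × 2 × 5 = 361.6 kips.
Allowable strength R_n/Ω = 361.6 / 1.5 = 241 kips.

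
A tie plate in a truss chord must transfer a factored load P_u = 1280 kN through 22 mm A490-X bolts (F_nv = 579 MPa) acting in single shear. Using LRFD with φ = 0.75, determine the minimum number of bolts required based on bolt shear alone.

8 bolts

A_b = π·22²/4 = 380.1 mm².
Per-bolt design strength φR_n = 0.75 × 579 × 380.1 × 1 / 1000 = 165.1 kN.
n ≥ 1280 / 165.1 = 7.754 → use 8 bolts.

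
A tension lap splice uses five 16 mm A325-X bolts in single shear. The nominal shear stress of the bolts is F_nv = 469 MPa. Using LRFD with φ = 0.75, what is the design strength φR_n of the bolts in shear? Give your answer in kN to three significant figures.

354 kN

A_b = π × 16² / 4 = 201.1 mm².
R_n = F_nv · A_b · n · n_s = 469 × 201.1 × 5 × 1 / 1000 = 471.5 kN.
Design strength φR_n = 0.75 × 471.5 = 354 kN.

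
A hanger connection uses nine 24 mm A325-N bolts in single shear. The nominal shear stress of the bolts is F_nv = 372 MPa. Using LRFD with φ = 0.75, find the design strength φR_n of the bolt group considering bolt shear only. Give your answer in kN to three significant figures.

1140 kN

A_b = π × 24² / 4 = 452.4 mm².
R_n = F_nv · A_b · n · n_s = 372 × 452.4 × 9 × 1 / 1000 = 1515 kN.
Design strength φR_n = 0.75 × 1515 = 1140 kN.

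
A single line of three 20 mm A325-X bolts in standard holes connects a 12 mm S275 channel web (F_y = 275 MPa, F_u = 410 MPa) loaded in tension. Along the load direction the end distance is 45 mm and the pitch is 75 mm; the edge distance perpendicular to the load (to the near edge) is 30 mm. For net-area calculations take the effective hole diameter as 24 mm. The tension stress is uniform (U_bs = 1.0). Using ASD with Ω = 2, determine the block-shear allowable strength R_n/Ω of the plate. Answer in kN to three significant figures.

237 kN

Shear plane L_v = 45 + 2·75 = 195 mm; A_gv = 195 × 12 = 2340 mm².
A_nv = (195 − 2.5·24) × 12 = 1620 mm².
A_nt = (30 − 0.5·24) × 12 = 216 mm².
0.6 F_u A_nv = 398.5 kN; 0.6 F_y A_gv = 386.1 kN → shear yielding governs the shear term.
R_n = 386.1 + 1.0 × 410 × 216 / 1000 = 474.7 kN.
Allowable strength R_n/Ω = 474.7 / 2 = 237 kN.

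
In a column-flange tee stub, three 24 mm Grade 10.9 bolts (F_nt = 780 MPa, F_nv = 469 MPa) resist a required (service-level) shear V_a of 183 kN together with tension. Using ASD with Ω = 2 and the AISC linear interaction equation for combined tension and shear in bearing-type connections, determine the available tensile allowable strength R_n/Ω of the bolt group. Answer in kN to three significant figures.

A_b = π·24²/4 = 452.4 mm²; f_rv = 183 × 1000 / (3 × 452.4) = 134.8 MPa.
F'_nt = 1.3 F_nt − (Ω F_nt / F_nv) f_rv = 1.3·780 − (2·780/469)·134.8 = 565.5 MPa, capped at F_nt → F'_nt = 565.5 MPa.
R_n = F'_nt · A_b · n = 565.5 × 452.4 × 3 / 1000 = 767.5 kN.
Allowable strength R_n/Ω = 767.5 / 2 = 384 kN.

384 kN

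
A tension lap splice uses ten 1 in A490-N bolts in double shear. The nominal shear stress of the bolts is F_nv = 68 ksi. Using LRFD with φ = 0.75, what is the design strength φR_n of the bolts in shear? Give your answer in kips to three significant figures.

A_b = π × 1² / 4 = 0.7854 in².
R_n = F_nv · A_b · n · n_s = 68 × 0.7854 × 10 × 2 = 1068 kips.
Design strength φR_n = 0.75 × 1068 = 801 kips.

801 kips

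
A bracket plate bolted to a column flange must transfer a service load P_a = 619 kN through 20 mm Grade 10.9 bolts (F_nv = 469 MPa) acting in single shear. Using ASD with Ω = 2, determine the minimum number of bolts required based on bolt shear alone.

9 bolts

A_b = π·20²/4 = 314.2 mm².
Per-bolt allowable strength R_n/Ω = 469 × 314.2 × 1 / 1000 / 2 = 73.67 kN.
n ≥ 619 / 73.67 = 8.402 → use 9 bolts.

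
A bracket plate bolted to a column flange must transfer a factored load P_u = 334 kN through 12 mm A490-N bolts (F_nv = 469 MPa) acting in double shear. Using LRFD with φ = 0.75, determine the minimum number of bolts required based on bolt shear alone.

5 bolts

A_b = π·12²/4 = 113.1 mm².
Per-bolt design strength φR_n = 0.75 × 469 × 113.1 × 2 / 1000 = 79.56 kN.
n ≥ 334 / 79.56 = 4.198 → use 5 bolts.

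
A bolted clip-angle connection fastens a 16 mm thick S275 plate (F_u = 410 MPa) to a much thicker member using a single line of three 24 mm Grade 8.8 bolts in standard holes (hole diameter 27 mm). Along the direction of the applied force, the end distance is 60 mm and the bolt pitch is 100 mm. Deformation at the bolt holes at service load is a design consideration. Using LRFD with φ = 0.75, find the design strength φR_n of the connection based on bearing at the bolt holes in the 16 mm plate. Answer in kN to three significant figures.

Per bolt r_n = 1.2 l_c t F_u ≤ 2.4 d t F_u; upper limit = 2.4 × 24 × 16 × 410 / 1000 = 377.9 kN.
Edge bolt: l_c = 60 − 27/2 = 46.5 mm → 1.2 × 46.5 × 16 × 410 / 1000 = 366 → r_n = 366 kN.
Interior bolts: l_c = 100 − 27 = 73 mm → 1.2 × 73 × 16 × 410 / 1000 = 574.7 → r_n = 377.9 kN.
R_n = 1 × 366 + 2 × 377.9 = 1122 kN.
Design strength φR_n = 0.75 × 1122 = 841 kN.

841 kN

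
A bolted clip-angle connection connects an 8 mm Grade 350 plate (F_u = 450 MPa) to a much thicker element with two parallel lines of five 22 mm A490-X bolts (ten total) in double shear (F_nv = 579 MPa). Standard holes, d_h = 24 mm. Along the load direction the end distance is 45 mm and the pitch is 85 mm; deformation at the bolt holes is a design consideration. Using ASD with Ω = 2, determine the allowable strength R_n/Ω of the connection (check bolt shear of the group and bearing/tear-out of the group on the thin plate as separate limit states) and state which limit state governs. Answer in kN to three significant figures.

903 kN (bearing governs)

Bolt shear: A_b = π·22²/4 = 380.1 mm²; R_n = 579 × 380.1 × 10 × 2 / 1000 = 4402 kN → 4402 / 2 = 2200 kN.
Bearing (1.2 l_c t F_u ≤ 2.4 d t F_u): upper limit = 2.4·22·8·450 / 1000 = 190.1 kN.
  Edge l_c = 45 − 24/2 = 33 → r_n = 142.6 kN; interior l_c = 85 − 24 = 61 → r_n = 190.1 kN.
  R_n,bearing = 2·142.6 + 8·190.1 = 1806 kN → 1806 / 2 = 903 kN.
Bearing governs: 903 kN.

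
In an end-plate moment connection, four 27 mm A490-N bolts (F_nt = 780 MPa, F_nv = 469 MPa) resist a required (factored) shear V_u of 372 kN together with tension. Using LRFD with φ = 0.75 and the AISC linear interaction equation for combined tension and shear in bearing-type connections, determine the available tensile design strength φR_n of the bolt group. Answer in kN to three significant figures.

1120 kN

A_b = π·27²/4 = 572.6 mm²; f_rv = 372 × 1000 / (4 × 572.6) = 162.4 MPa.
F'_nt = 1.3 F_nt − (F_nt / φF_nv) f_rv = 1.3·780 − (780/(0.75·469))·162.4 = 653.8 MPa, capped at F_nt → F'_nt = 653.8 MPa.
R_n = F'_nt · A_b · n = 653.8 × 572.6 × 4 / 1000 = 1497 kN.
Design strength φR_n = 0.75 × 1497 = 1120 kN.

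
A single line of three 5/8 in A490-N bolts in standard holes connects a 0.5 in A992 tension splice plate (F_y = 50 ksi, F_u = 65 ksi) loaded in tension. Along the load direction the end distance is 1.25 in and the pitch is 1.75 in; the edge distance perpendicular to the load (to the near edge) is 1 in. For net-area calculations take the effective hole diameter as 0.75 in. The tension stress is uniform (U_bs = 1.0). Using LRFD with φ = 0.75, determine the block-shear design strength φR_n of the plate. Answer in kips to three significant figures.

Shear plane L_v = 1.25 + 2·1.75 = 4.75 in; A_gv = 4.75 × 0.5 = 2.375 in².
A_nv = (4.75 − 2.5·0.75) × 0.5 = 1.438 in².
A_nt = (1 − 0.5·0.75) × 0.5 = 0.3125 in².
0.6 F_u A_nv = 56.06 kips; 0.6 F_y A_gv = 71.25 kips → shear rupture governs the shear term.
R_n = 56.06 + 1.0 × 65 × 0.3125 = 76.38 kips.
Design strength φR_n = 0.75 × 76.38 = 57.3 kips.

57.3 kips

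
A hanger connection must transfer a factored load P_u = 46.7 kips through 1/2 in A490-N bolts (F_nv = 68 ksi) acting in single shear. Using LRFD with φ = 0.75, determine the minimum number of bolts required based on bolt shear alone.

5 bolts

A_b = π·0.5²/4 = 0.1963 in².
Per-bolt design strength φR_n = 0.75 × 68 × 0.1963 × 1 = 10.01 kips.
n ≥ 46.7 / 10.01 = 4.664 → use 5 bolts.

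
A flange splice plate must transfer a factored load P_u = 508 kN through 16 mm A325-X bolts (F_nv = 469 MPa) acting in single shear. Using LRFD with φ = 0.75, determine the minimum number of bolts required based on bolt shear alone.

A_b = π·16²/4 = 201.1 mm².
Per-bolt design strength φR_n = 0.75 × 469 × 201.1 × 1 / 1000 = 70.72 kN.
n ≥ 508 / 70.72 = 7.183 → use 8 bolts.

8 bolts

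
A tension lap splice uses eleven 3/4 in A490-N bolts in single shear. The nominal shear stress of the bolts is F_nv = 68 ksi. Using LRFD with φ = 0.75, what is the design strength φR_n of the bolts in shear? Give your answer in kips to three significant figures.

A_b = π × 0.75² / 4 = 0.4418 in².
R_n = F_nv · A_b · n · n_s = 68 × 0.4418 × 11 × 1 = 330.5 kips.
Design strength φR_n = 0.75 × 330.5 = 248 kips.

248 kips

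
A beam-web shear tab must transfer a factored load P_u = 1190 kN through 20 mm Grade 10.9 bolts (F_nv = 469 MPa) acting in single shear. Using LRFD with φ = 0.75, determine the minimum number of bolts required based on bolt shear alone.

11 bolts

A_b = π·20²/4 = 314.2 mm².
Per-bolt design strength φR_n = 0.75 × 469 × 314.2 × 1 / 1000 = 110.5 kN.
n ≥ 1190 / 110.5 = 10.77 → use 11 bolts.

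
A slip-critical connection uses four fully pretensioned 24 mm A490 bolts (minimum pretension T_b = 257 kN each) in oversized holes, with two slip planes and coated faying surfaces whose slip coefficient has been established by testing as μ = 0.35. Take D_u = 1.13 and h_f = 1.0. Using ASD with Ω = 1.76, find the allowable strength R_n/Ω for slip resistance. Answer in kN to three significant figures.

462 kN

R_n = μ · D_u · h_f · T_b · n_s · n_b = 0.35 × 1.13 × 1.0 × 257 × 2 × 4 = 813.1 kN.
Allowable strength R_n/Ω = 813.1 / 1.76 = 462 kN.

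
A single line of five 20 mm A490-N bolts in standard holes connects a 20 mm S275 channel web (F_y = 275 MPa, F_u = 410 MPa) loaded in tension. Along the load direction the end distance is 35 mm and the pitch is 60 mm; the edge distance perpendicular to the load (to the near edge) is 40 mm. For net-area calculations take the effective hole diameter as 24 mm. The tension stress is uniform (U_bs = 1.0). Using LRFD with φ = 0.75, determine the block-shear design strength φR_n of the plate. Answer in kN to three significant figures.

788 kN

Shear plane L_v = 35 + 4·60 = 275 mm; A_gv = 275 × 20 = 5500 mm².
A_nv = (275 − 4.5·24) × 20 = 3340 mm².
A_nt = (40 − 0.5·24) × 20 = 560 mm².
0.6 F_u A_nv = 821.6 kN; 0.6 F_y A_gv = 907.5 kN → shear rupture governs the shear term.
R_n = 821.6 + 1.0 × 410 × 560 / 1000 = 1051 kN.
Design strength φR_n = 0.75 × 1051 = 788 kN.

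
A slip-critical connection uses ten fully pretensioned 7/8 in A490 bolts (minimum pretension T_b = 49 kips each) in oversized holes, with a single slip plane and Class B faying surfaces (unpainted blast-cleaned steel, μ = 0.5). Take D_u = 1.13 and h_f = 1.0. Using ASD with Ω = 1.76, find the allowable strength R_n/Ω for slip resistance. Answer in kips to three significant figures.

R_n = μ · D_u · h_f · T_b · n_s · n_b = 0.5 × 1.13 × 1.0 × 49 × 1 × 10 = 276.8 kips.
Allowable strength R_n/Ω = 276.8 / 1.76 = 157 kips.

157 kips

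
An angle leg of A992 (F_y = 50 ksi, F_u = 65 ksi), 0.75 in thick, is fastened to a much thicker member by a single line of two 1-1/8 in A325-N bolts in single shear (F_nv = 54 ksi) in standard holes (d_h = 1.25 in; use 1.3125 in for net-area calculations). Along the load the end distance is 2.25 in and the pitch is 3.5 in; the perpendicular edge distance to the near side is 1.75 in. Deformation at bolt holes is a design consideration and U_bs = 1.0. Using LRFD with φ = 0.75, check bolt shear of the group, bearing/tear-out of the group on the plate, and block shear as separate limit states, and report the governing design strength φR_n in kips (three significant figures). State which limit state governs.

80.5 kips (bolt shear governs)

Bolt shear: A_b = π·1.125²/4 = 0.994 in²; R_n = 54 × 0.994 × 2 × 1 = 107.4 kips → 0.75 × 107.4 = 80.5 kips.
Bearing: edge l_c = 1.625, r_n = 95.06 kips; interior l_c = 2.25, r_n = 131.6 kips; R_n = 95.06 + 1·131.6 = 226.7 kips → 170 kips.
Block shear: A_gv = 4.312, A_nv = 2.836, A_nt = 0.8203 in²; R_n = min(0.6F_uA_nv, 0.6F_yA_gv) + U_bs·F_u·A_nt = 163.9 kips → 123 kips.
Bolt shear governs: 80.5 kips.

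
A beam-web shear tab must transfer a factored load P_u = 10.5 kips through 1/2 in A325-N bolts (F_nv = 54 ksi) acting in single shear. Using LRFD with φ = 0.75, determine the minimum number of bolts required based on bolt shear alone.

2 bolts

A_b = π·0.5²/4 = 0.1963 in².
Per-bolt design strength φR_n = 0.75 × 54 × 0.1963 × 1 = 7.952 kips.
n ≥ 10.5 / 7.952 = 1.32 → use 2 bolts.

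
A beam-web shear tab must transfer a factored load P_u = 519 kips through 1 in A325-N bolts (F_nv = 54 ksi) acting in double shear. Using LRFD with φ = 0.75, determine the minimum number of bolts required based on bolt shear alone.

9 bolts

A_b = π·1²/4 = 0.7854 in².
Per-bolt design strength φR_n = 0.75 × 54 × 0.7854 × 2 = 63.62 kips.
n ≥ 519 / 63.62 = 8.158 → use 9 bolts.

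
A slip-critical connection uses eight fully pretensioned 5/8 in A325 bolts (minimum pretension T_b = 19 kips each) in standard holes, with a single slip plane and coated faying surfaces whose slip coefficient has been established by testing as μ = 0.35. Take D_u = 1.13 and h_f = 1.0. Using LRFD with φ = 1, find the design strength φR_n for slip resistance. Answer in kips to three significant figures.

60.1 kips

R_n = μ · D_u · h_f · T_b · n_s · n_b = 0.35 × 1.13 × 1.0 × 19 × 1 × 8 = 60.12 kips.
Design strength φR_n = 1 × 60.12 = 60.1 kips.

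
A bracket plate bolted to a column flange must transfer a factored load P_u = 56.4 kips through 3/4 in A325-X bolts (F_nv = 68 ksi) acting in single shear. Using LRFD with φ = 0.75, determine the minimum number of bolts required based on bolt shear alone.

A_b = π·0.75²/4 = 0.4418 in².
Per-bolt design strength φR_n = 0.75 × 68 × 0.4418 × 1 = 22.53 kips.
n ≥ 56.4 / 22.53 = 2.503 → use 3 bolts.

3 bolts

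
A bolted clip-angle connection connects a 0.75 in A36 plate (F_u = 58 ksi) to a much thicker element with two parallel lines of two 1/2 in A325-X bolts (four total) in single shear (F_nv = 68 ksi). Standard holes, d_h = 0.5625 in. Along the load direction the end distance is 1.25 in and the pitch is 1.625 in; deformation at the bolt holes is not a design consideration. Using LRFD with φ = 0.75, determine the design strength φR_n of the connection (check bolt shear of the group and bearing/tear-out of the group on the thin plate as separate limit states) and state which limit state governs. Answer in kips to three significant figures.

40.1 kips (bolt shear governs)

Bolt shear: A_b = π·0.5²/4 = 0.1963 in²; R_n = 68 × 0.1963 × 4 × 1 = 53.41 kips → 0.75 × 53.41 = 40.1 kips.
Bearing (1.5 l_c t F_u ≤ 3.0 d t F_u): upper limit = 3.0·0.5·0.75·58 = 65.25 kips.
  Edge l_c = 1.25 − 0.5625/2 = 0.9688 → r_n = 63.21 kips; interior l_c = 1.625 − 0.5625 = 1.062 → r_n = 65.25 kips.
  R_n,bearing = 2·63.21 + 2·65.25 = 256.9 kips → 0.75 × 256.9 = 193 kips.
Bolt shear governs: 40.1 kips.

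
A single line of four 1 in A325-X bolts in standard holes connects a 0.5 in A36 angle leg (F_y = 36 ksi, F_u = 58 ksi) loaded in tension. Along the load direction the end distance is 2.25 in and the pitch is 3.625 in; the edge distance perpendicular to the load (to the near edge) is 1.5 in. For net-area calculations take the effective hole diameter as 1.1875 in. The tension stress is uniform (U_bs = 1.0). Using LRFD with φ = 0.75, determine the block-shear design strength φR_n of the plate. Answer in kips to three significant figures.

Shear plane L_v = 2.25 + 3·3.625 = 13.12 in; A_gv = 13.12 × 0.5 = 6.562 in².
A_nv = (13.12 − 3.5·1.1875) × 0.5 = 4.484 in².
A_nt = (1.5 − 0.5·1.1875) × 0.5 = 0.4531 in².
0.6 F_u A_nv = 156.1 kips; 0.6 F_y A_gv = 141.8 kips → shear yielding governs the shear term.
R_n = 141.8 + 1.0 × 58 × 0.4531 = 168 kips.
Design strength φR_n = 0.75 × 168 = 126 kips.

126 kips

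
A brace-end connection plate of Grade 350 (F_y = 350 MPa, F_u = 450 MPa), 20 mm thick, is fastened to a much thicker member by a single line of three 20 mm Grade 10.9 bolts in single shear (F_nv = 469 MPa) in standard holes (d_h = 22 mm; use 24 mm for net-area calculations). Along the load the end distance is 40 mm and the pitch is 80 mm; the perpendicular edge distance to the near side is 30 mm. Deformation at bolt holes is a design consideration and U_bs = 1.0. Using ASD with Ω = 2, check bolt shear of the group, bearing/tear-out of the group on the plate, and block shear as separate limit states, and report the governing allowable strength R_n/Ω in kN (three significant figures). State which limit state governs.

Bolt shear: A_b = π·20²/4 = 314.2 mm²; R_n = 469 × 314.2 × 3 × 1 / 1000 = 442 kN → 442 / 2 = 221 kN.
Bearing: edge l_c = 29, r_n = 313.2 kN; interior l_c = 58, r_n = 432 kN; R_n = 313.2 + 2·432 = 1177 kN → 589 kN.
Block shear: A_gv = 4000, A_nv = 2800, A_nt = 360 mm²; R_n = min(0.6F_uA_nv, 0.6F_yA_gv) + U_bs·F_u·A_nt = 918 kN → 459 kN.
Bolt shear governs: 221 kN.

221 kN (bolt shear governs)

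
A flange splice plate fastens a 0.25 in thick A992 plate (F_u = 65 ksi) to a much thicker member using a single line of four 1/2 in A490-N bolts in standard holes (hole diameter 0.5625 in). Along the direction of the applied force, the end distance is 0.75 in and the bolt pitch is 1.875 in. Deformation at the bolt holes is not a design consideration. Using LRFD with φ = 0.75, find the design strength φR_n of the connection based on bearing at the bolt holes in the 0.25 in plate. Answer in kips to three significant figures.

63.4 kips

Per bolt r_n = 1.5 l_c t F_u ≤ 3.0 d t F_u; upper limit = 3.0 × 0.5 × 0.25 × 65 = 24.38 kips.
Edge bolt: l_c = 0.75 − 0.5625/2 = 0.4688 in → 1.5 × 0.4688 × 0.25 × 65 = 11.43 → r_n = 11.43 kips.
Interior bolts: l_c = 1.875 − 0.5625 = 1.312 in → 1.5 × 1.312 × 0.25 × 65 = 31.99 → r_n = 24.38 kips.
R_n = 1 × 11.43 + 3 × 24.38 = 84.55 kips.
Design strength φR_n = 0.75 × 84.55 = 63.4 kips.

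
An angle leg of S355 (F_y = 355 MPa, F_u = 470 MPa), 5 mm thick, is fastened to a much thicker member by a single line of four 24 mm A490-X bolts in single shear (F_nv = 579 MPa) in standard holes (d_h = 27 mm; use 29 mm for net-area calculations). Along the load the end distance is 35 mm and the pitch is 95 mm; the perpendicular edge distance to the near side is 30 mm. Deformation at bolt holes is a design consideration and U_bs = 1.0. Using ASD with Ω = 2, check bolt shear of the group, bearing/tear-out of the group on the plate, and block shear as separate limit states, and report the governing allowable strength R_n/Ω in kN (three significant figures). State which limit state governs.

Bolt shear: A_b = π·24²/4 = 452.4 mm²; R_n = 579 × 452.4 × 4 × 1 / 1000 = 1048 kN → 1048 / 2 = 524 kN.
Bearing: edge l_c = 21.5, r_n = 60.63 kN; interior l_c = 68, r_n = 135.4 kN; R_n = 60.63 + 3·135.4 = 466.7 kN → 233 kN.
Block shear: A_gv = 1600, A_nv = 1092, A_nt = 77.5 mm²; R_n = min(0.6F_uA_nv, 0.6F_yA_gv) + U_bs·F_u·A_nt = 344.5 kN → 172 kN.
Block shear governs: 172 kN.

172 kN (block shear governs)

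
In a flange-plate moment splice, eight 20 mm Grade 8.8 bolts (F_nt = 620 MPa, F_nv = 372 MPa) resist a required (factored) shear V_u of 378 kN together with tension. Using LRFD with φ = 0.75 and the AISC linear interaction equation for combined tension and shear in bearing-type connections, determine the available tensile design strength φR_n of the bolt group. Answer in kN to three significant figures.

889 kN

A_b = π·20²/4 = 314.2 mm²; f_rv = 378 × 1000 / (8 × 314.2) = 150.4 MPa.
F'_nt = 1.3 F_nt − (F_nt / φF_nv) f_rv = 1.3·620 − (620/(0.75·372))·150.4 = 471.8 MPa, capped at F_nt → F'_nt = 471.8 MPa.
R_n = F'_nt · A_b · n = 471.8 × 314.2 × 8 / 1000 = 1186 kN.
Design strength φR_n = 0.75 × 1186 = 889 kN.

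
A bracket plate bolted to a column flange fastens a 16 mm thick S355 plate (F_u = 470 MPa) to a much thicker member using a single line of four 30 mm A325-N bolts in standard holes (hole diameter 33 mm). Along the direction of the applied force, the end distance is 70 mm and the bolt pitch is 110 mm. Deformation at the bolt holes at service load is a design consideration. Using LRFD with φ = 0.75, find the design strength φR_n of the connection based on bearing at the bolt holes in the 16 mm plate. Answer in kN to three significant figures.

Per bolt r_n = 1.2 l_c t F_u ≤ 2.4 d t F_u; upper limit = 2.4 × 30 × 16 × 470 / 1000 = 541.4 kN.
Edge bolt: l_c = 70 − 33/2 = 53.5 mm → 1.2 × 53.5 × 16 × 470 / 1000 = 482.8 → r_n = 482.8 kN.
Interior bolts: l_c = 110 − 33 = 77 mm → 1.2 × 77 × 16 × 470 / 1000 = 694.8 → r_n = 541.4 kN.
R_n = 1 × 482.8 + 3 × 541.4 = 2107 kN.
Design strength φR_n = 0.75 × 2107 = 1580 kN.

1580 kN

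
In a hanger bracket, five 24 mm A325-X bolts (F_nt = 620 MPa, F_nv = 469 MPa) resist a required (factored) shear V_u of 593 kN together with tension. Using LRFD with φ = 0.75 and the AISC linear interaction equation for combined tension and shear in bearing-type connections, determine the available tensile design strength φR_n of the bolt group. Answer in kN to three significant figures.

583 kN

A_b = π·24²/4 = 452.4 mm²; f_rv = 593 × 1000 / (5 × 452.4) = 262.2 MPa.
F'_nt = 1.3 F_nt − (F_nt / φF_nv) f_rv = 1.3·620 − (620/(0.75·469))·262.2 = 343.9 MPa, capped at F_nt → F'_nt = 343.9 MPa.
R_n = F'_nt · A_b · n = 343.9 × 452.4 × 5 / 1000 = 777.9 kN.
Design strength φR_n = 0.75 × 777.9 = 583 kN.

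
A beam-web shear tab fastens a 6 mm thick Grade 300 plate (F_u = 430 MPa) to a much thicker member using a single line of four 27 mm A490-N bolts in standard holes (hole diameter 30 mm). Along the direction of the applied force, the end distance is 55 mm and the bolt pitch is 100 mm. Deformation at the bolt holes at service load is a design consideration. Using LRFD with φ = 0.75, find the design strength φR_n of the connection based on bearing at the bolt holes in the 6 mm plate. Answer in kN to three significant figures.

Per bolt r_n = 1.2 l_c t F_u ≤ 2.4 d t F_u; upper limit = 2.4 × 27 × 6 × 430 / 1000 = 167.2 kN.
Edge bolt: l_c = 55 − 30/2 = 40 mm → 1.2 × 40 × 6 × 430 / 1000 = 123.8 → r_n = 123.8 kN.
Interior bolts: l_c = 100 − 30 = 70 mm → 1.2 × 70 × 6 × 430 / 1000 = 216.7 → r_n = 167.2 kN.
R_n = 1 × 123.8 + 3 × 167.2 = 625.4 kN.
Design strength φR_n = 0.75 × 625.4 = 469 kN.

469 kN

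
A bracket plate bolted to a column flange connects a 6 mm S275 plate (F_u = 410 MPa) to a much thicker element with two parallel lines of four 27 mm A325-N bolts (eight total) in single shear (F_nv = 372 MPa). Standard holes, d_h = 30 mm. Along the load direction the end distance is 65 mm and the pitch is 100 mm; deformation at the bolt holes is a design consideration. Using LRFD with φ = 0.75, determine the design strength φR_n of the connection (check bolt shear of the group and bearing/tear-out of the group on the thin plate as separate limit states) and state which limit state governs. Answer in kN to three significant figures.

Bolt shear: A_b = π·27²/4 = 572.6 mm²; R_n = 372 × 572.6 × 8 × 1 / 1000 = 1704 kN → 0.75 × 1704 = 1280 kN.
Bearing (1.2 l_c t F_u ≤ 2.4 d t F_u): upper limit = 2.4·27·6·410 / 1000 = 159.4 kN.
  Edge l_c = 65 − 30/2 = 50 → r_n = 147.6 kN; interior l_c = 100 − 30 = 70 → r_n = 159.4 kN.
  R_n,bearing = 2·147.6 + 6·159.4 = 1252 kN → 0.75 × 1252 = 939 kN.
Bearing governs: 939 kN.

939 kN (bearing governs)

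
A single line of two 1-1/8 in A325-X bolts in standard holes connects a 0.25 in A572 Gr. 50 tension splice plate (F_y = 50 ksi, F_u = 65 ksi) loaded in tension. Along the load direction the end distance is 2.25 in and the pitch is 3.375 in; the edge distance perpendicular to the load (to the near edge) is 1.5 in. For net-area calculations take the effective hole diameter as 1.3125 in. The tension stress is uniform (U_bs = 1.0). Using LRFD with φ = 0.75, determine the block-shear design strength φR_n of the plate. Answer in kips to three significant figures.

37 kips

Shear plane L_v = 2.25 + 1·3.375 = 5.625 in; A_gv = 5.625 × 0.25 = 1.406 in².
A_nv = (5.625 − 1.5·1.3125) × 0.25 = 0.9141 in².
A_nt = (1.5 − 0.5·1.3125) × 0.25 = 0.2109 in².
0.6 F_u A_nv = 35.65 kips; 0.6 F_y A_gv = 42.19 kips → shear rupture governs the shear term.
R_n = 35.65 + 1.0 × 65 × 0.2109 = 49.36 kips.
Design strength φR_n = 0.75 × 49.36 = 37 kips.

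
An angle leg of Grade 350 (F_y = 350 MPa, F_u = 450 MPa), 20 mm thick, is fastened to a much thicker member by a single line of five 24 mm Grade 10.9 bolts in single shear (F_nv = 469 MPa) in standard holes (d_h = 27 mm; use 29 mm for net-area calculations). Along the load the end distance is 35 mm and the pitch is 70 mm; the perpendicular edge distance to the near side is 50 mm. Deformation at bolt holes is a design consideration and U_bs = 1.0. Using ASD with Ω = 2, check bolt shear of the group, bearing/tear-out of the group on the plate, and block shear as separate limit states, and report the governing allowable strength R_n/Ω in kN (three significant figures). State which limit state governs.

Bolt shear: A_b = π·24²/4 = 452.4 mm²; R_n = 469 × 452.4 × 5 × 1 / 1000 = 1061 kN → 1061 / 2 = 530 kN.
Bearing: edge l_c = 21.5, r_n = 232.2 kN; interior l_c = 43, r_n = 464.4 kN; R_n = 232.2 + 4·464.4 = 2090 kN → 1040 kN.
Block shear: A_gv = 6300, A_nv = 3690, A_nt = 710 mm²; R_n = min(0.6F_uA_nv, 0.6F_yA_gv) + U_bs·F_u·A_nt = 1316 kN → 658 kN.
Bolt shear governs: 530 kN.

530 kN (bolt shear governs)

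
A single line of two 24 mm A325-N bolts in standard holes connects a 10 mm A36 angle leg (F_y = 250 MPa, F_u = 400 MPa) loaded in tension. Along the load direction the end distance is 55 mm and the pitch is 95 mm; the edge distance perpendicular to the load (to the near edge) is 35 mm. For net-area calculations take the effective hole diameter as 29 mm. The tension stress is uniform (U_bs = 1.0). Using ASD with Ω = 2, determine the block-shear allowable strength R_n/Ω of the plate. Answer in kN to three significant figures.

154 kN

Shear plane L_v = 55 + 1·95 = 150 mm; A_gv = 150 × 10 = 1500 mm².
A_nv = (150 − 1.5·29) × 10 = 1065 mm².
A_nt = (35 − 0.5·29) × 10 = 205 mm².
0.6 F_u A_nv = 255.6 kN; 0.6 F_y A_gv = 225 kN → shear yielding governs the shear term.
R_n = 225 + 1.0 × 400 × 205 / 1000 = 307 kN.
Allowable strength R_n/Ω = 307 / 2 = 154 kN.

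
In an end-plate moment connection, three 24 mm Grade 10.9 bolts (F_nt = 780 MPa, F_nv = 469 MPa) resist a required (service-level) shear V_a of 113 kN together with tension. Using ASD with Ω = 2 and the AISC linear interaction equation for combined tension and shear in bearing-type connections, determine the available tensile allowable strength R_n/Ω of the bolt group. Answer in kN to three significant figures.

500 kN

A_b = π·24²/4 = 452.4 mm²; f_rv = 113 × 1000 / (3 × 452.4) = 83.26 MPa.
F'_nt = 1.3 F_nt − (Ω F_nt / F_nv) f_rv = 1.3·780 − (2·780/469)·83.26 = 737.1 MPa, capped at F_nt → F'_nt = 737.1 MPa.
R_n = F'_nt · A_b · n = 737.1 × 452.4 × 3 / 1000 = 1000 kN.
Allowable strength R_n/Ω = 1000 / 2 = 500 kN.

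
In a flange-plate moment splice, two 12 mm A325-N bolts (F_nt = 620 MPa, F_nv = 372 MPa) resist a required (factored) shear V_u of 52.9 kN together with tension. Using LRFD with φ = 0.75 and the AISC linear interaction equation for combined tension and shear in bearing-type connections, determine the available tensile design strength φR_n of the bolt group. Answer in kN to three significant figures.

A_b = π·12²/4 = 113.1 mm²; f_rv = 52.9 × 1000 / (2 × 113.1) = 233.9 MPa.
F'_nt = 1.3 F_nt − (F_nt / φF_nv) f_rv = 1.3·620 − (620/(0.75·372))·233.9 = 286.3 MPa, capped at F_nt → F'_nt = 286.3 MPa.
R_n = F'_nt · A_b · n = 286.3 × 113.1 × 2 / 1000 = 64.76 kN.
Design strength φR_n = 0.75 × 64.76 = 48.6 kN.

48.6 kN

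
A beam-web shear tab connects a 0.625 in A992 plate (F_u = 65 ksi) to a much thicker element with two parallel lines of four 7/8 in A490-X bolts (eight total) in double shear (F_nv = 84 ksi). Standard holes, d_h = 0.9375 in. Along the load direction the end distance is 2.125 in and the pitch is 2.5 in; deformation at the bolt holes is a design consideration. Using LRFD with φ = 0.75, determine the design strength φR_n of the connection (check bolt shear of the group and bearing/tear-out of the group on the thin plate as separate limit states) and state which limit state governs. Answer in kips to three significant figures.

464 kips (bearing governs)

Bolt shear: A_b = π·0.875²/4 = 0.6013 in²; R_n = 84 × 0.6013 × 8 × 2 = 808.2 kips → 0.75 × 808.2 = 606 kips.
Bearing (1.2 l_c t F_u ≤ 2.4 d t F_u): upper limit = 2.4·0.875·0.625·65 = 85.31 kips.
  Edge l_c = 2.125 − 0.9375/2 = 1.656 → r_n = 80.74 kips; interior l_c = 2.5 − 0.9375 = 1.562 → r_n = 76.17 kips.
  R_n,bearing = 2·80.74 + 6·76.17 = 618.5 kips → 0.75 × 618.5 = 464 kips.
Bearing governs: 464 kips.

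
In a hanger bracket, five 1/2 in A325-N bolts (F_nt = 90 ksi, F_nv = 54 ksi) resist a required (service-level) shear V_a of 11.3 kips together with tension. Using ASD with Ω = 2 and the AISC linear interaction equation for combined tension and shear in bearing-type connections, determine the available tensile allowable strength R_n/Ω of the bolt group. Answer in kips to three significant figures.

A_b = π·0.5²/4 = 0.1963 in²; f_rv = 11.3 / (5 × 0.1963) = 11.51 ksi.
F'_nt = 1.3 F_nt − (Ω F_nt / F_nv) f_rv = 1.3·90 − (2·90/54)·11.51 = 78.63 ksi, capped at F_nt → F'_nt = 78.63 ksi.
R_n = F'_nt · A_b · n = 78.63 × 0.1963 × 5 = 77.2 kips.
Allowable strength R_n/Ω = 77.2 / 2 = 38.6 kips.

38.6 kips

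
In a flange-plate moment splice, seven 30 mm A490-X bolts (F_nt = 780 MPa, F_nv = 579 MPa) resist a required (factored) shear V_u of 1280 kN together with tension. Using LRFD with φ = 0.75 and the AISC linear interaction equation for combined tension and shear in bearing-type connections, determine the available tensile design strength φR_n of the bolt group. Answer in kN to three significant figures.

A_b = π·30²/4 = 706.9 mm²; f_rv = 1280 × 1000 / (7 × 706.9) = 258.7 MPa.
F'_nt = 1.3 F_nt − (F_nt / φF_nv) f_rv = 1.3·780 − (780/(0.75·579))·258.7 = 549.3 MPa, capped at F_nt → F'_nt = 549.3 MPa.
R_n = F'_nt · A_b · n = 549.3 × 706.9 × 7 / 1000 = 2718 kN.
Design strength φR_n = 0.75 × 2718 = 2040 kN.

2040 kN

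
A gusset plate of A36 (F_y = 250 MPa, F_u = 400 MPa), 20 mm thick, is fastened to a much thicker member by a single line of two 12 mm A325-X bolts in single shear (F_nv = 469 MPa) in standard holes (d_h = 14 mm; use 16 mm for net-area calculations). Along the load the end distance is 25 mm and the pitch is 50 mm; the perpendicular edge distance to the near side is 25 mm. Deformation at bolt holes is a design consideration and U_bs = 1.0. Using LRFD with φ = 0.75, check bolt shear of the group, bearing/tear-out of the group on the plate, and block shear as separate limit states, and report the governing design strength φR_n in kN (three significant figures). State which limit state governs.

Bolt shear: A_b = π·12²/4 = 113.1 mm²; R_n = 469 × 113.1 × 2 × 1 / 1000 = 106.1 kN → 0.75 × 106.1 = 79.6 kN.
Bearing: edge l_c = 18, r_n = 172.8 kN; interior l_c = 36, r_n = 230.4 kN; R_n = 172.8 + 1·230.4 = 403.2 kN → 302 kN.
Block shear: A_gv = 1500, A_nv = 1020, A_nt = 340 mm²; R_n = min(0.6F_uA_nv, 0.6F_yA_gv) + U_bs·F_u·A_nt = 361 kN → 271 kN.
Bolt shear governs: 79.6 kN.

79.6 kN (bolt shear governs)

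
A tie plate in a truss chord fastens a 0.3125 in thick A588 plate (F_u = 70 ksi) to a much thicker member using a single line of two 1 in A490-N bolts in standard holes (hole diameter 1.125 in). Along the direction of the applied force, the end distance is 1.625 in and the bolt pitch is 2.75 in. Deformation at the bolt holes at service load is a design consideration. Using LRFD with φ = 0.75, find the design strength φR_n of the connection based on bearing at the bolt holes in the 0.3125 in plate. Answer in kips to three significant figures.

Per bolt r_n = 1.2 l_c t F_u ≤ 2.4 d t F_u; upper limit = 2.4 × 1 × 0.3125 × 70 = 52.5 kips.
Edge bolt: l_c = 1.625 − 1.125/2 = 1.062 in → 1.2 × 1.062 × 0.3125 × 70 = 27.89 → r_n = 27.89 kips.
Interior bolts: l_c = 2.75 − 1.125 = 1.625 in → 1.2 × 1.625 × 0.3125 × 70 = 42.66 → r_n = 42.66 kips.
R_n = 1 × 27.89 + 1 × 42.66 = 70.55 kips.
Design strength φR_n = 0.75 × 70.55 = 52.9 kips.

52.9 kips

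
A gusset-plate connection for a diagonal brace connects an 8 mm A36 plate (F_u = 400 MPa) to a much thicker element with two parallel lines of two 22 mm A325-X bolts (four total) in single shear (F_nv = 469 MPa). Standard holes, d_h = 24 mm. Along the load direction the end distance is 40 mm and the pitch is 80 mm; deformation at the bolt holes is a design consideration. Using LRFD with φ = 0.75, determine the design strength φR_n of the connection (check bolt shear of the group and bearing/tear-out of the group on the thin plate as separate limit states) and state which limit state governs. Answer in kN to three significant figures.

415 kN (bearing governs)

Bolt shear: A_b = π·22²/4 = 380.1 mm²; R_n = 469 × 380.1 × 4 × 1 / 1000 = 713.1 kN → 0.75 × 713.1 = 535 kN.
Bearing (1.2 l_c t F_u ≤ 2.4 d t F_u): upper limit = 2.4·22·8·400 / 1000 = 169 kN.
  Edge l_c = 40 − 24/2 = 28 → r_n = 107.5 kN; interior l_c = 80 − 24 = 56 → r_n = 169 kN.
  R_n,bearing = 2·107.5 + 2·169 = 553 kN → 0.75 × 553 = 415 kN.
Bearing governs: 415 kN.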